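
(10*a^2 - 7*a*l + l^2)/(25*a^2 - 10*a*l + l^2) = (2*a - l)/(5*a - l)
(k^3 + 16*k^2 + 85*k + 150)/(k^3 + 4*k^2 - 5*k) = (k^2 + 11*k + 30)/(k*(k - 1))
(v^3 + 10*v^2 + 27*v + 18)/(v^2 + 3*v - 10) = (v^3 + 10*v^2 + 27*v + 18)/(v^2 + 3*v - 10)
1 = 1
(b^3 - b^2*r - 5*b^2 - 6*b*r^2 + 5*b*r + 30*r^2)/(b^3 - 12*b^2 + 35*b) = (b^2 - b*r - 6*r^2)/(b*(b - 7))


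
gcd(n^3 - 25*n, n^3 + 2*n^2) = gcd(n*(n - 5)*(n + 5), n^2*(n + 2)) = n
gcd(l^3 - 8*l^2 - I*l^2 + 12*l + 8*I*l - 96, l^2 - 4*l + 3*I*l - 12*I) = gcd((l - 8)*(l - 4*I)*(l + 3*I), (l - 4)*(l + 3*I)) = l + 3*I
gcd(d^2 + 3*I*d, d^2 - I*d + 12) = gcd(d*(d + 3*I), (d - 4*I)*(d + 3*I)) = d + 3*I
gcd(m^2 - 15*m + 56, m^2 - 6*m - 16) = m - 8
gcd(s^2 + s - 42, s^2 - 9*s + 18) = s - 6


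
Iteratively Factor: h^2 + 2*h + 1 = (h + 1)*(h + 1)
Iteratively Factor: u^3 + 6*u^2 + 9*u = (u + 3)*(u^2 + 3*u) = (u + 3)^2*(u)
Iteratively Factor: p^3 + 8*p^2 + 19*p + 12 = (p + 1)*(p^2 + 7*p + 12) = (p + 1)*(p + 4)*(p + 3)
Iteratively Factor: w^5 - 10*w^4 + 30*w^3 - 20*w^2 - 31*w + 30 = (w - 5)*(w^4 - 5*w^3 + 5*w^2 + 5*w - 6) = (w - 5)*(w - 1)*(w^3 - 4*w^2 + w + 6) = (w - 5)*(w - 1)*(w + 1)*(w^2 - 5*w + 6) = (w - 5)*(w - 2)*(w - 1)*(w + 1)*(w - 3)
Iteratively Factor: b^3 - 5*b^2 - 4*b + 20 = (b + 2)*(b^2 - 7*b + 10) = (b - 2)*(b + 2)*(b - 5)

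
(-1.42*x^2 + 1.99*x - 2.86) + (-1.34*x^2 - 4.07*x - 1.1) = -2.76*x^2 - 2.08*x - 3.96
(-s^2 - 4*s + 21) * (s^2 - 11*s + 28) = -s^4 + 7*s^3 + 37*s^2 - 343*s + 588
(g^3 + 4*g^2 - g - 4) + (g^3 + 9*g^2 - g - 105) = 2*g^3 + 13*g^2 - 2*g - 109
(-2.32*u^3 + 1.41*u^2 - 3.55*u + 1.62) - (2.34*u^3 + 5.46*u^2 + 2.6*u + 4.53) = -4.66*u^3 - 4.05*u^2 - 6.15*u - 2.91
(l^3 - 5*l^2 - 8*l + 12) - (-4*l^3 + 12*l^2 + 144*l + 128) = 5*l^3 - 17*l^2 - 152*l - 116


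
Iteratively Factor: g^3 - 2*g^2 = (g)*(g^2 - 2*g) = g*(g - 2)*(g)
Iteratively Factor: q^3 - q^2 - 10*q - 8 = (q - 4)*(q^2 + 3*q + 2) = (q - 4)*(q + 2)*(q + 1)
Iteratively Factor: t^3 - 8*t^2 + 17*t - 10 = (t - 5)*(t^2 - 3*t + 2) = (t - 5)*(t - 2)*(t - 1)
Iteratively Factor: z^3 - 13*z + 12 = (z + 4)*(z^2 - 4*z + 3) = (z - 3)*(z + 4)*(z - 1)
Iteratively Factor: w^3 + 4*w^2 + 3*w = (w)*(w^2 + 4*w + 3) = w*(w + 1)*(w + 3)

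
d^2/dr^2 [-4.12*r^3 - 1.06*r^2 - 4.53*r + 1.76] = -24.72*r - 2.12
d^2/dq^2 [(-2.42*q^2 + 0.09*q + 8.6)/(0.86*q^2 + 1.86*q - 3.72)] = (7.875192*q^3 - 8.28902400000001*q^2 + 84.266928*q + 48.79896)/(0.636056*q^6 + 4.126968*q^5 + 0.671832000000002*q^4 - 29.268216*q^3 - 2.906064*q^2 + 77.218272*q - 51.478848)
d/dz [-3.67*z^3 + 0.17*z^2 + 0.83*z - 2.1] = -11.01*z^2 + 0.34*z + 0.83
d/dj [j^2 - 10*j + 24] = 2*j - 10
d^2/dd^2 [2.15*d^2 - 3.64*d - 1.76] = 4.30000000000000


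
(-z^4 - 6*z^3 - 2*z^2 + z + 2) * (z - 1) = -z^5 - 5*z^4 + 4*z^3 + 3*z^2 + z - 2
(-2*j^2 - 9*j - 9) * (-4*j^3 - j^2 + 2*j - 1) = 8*j^5 + 38*j^4 + 41*j^3 - 7*j^2 - 9*j + 9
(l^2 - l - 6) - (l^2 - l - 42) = 36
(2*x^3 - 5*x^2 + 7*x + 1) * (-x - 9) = -2*x^4 - 13*x^3 + 38*x^2 - 64*x - 9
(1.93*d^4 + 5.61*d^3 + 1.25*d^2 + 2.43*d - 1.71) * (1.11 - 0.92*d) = -1.7756*d^5 - 3.0189*d^4 + 5.0771*d^3 - 0.8481*d^2 + 4.2705*d - 1.8981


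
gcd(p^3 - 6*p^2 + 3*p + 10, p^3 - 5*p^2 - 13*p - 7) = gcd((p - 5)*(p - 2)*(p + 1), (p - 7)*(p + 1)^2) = p + 1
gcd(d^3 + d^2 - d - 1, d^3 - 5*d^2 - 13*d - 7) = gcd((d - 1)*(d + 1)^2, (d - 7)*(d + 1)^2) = d^2 + 2*d + 1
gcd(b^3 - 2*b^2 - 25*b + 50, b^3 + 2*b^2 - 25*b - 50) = b^2 - 25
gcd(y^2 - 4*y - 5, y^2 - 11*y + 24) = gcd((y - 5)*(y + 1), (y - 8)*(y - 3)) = 1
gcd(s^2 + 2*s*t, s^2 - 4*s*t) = s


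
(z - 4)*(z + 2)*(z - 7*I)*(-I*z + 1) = -I*z^4 - 6*z^3 + 2*I*z^3 + 12*z^2 + I*z^2 + 48*z + 14*I*z + 56*I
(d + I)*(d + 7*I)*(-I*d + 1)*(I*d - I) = d^4 - d^3 + 9*I*d^3 - 15*d^2 - 9*I*d^2 + 15*d - 7*I*d + 7*I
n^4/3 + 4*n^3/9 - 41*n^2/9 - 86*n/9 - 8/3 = (n/3 + 1)*(n - 4)*(n + 1/3)*(n + 2)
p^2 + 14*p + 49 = (p + 7)^2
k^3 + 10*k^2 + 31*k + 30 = (k + 2)*(k + 3)*(k + 5)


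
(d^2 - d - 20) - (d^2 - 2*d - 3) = d - 17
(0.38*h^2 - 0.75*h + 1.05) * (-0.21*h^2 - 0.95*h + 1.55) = -0.0798*h^4 - 0.2035*h^3 + 1.081*h^2 - 2.16*h + 1.6275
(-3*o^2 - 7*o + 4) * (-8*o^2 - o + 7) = 24*o^4 + 59*o^3 - 46*o^2 - 53*o + 28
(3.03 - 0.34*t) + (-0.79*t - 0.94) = 2.09 - 1.13*t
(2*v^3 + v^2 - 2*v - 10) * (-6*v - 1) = -12*v^4 - 8*v^3 + 11*v^2 + 62*v + 10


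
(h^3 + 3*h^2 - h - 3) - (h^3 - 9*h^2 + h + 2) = 12*h^2 - 2*h - 5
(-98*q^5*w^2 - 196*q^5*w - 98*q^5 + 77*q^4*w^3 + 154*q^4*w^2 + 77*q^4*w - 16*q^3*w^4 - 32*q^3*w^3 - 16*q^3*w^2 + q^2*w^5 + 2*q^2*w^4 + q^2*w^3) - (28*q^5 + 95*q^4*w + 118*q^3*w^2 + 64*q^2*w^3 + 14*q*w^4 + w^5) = -98*q^5*w^2 - 196*q^5*w - 126*q^5 + 77*q^4*w^3 + 154*q^4*w^2 - 18*q^4*w - 16*q^3*w^4 - 32*q^3*w^3 - 134*q^3*w^2 + q^2*w^5 + 2*q^2*w^4 - 63*q^2*w^3 - 14*q*w^4 - w^5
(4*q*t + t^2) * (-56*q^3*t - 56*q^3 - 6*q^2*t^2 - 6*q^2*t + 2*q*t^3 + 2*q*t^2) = -224*q^4*t^2 - 224*q^4*t - 80*q^3*t^3 - 80*q^3*t^2 + 2*q^2*t^4 + 2*q^2*t^3 + 2*q*t^5 + 2*q*t^4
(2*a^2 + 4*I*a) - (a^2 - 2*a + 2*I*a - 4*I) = a^2 + 2*a + 2*I*a + 4*I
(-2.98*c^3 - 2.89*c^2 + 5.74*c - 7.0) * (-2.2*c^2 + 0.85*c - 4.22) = 6.556*c^5 + 3.825*c^4 - 2.5089*c^3 + 32.4748*c^2 - 30.1728*c + 29.54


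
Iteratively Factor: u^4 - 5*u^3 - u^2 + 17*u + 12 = (u - 4)*(u^3 - u^2 - 5*u - 3) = (u - 4)*(u + 1)*(u^2 - 2*u - 3) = (u - 4)*(u + 1)^2*(u - 3)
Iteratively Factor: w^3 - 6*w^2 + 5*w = (w - 1)*(w^2 - 5*w) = (w - 5)*(w - 1)*(w)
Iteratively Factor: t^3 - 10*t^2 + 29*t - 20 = (t - 4)*(t^2 - 6*t + 5) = (t - 5)*(t - 4)*(t - 1)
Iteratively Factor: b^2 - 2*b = (b)*(b - 2)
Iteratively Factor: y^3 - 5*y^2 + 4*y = (y - 4)*(y^2 - y) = y*(y - 4)*(y - 1)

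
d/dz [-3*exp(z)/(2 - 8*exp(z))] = -3*exp(z)/(32*exp(2*z) - 16*exp(z) + 2)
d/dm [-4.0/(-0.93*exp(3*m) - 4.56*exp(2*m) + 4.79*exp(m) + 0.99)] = (-11.16*exp(2*m) - 36.48*exp(m) + 19.16)*exp(m)/(0.93*exp(3*m) + 4.56*exp(2*m) - 4.79*exp(m) - 0.99)^2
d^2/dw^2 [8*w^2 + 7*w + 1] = 16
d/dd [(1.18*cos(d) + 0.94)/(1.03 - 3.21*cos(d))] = -4.2328*sin(d)/(3.21*cos(d) - 1.03)^2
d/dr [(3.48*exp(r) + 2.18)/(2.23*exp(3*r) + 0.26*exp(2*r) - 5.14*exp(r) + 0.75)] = (-15.5208*exp(3*r) - 15.489*exp(2*r) - 1.1336*exp(r) + 13.8152)*exp(r)/(4.9729*exp(6*r) + 1.1596*exp(5*r) - 22.8568*exp(4*r) + 0.6722*exp(3*r) + 26.8096*exp(2*r) - 7.71*exp(r) + 0.5625)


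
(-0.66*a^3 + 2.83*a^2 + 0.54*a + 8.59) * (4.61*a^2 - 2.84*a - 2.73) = -3.0426*a^5 + 14.9207*a^4 - 3.746*a^3 + 30.3404*a^2 - 25.8698*a - 23.4507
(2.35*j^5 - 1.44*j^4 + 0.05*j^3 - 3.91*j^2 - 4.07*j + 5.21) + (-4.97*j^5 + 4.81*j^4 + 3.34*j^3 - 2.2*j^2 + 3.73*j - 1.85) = -2.62*j^5 + 3.37*j^4 + 3.39*j^3 - 6.11*j^2 - 0.34*j + 3.36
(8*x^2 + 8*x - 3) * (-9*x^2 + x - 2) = -72*x^4 - 64*x^3 + 19*x^2 - 19*x + 6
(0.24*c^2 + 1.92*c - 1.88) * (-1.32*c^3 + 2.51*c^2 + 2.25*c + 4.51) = -0.3168*c^5 - 1.932*c^4 + 7.8408*c^3 + 0.683600000000001*c^2 + 4.4292*c - 8.4788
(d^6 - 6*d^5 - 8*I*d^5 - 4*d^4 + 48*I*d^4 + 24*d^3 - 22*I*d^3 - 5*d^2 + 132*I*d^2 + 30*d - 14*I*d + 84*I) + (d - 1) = d^6 - 6*d^5 - 8*I*d^5 - 4*d^4 + 48*I*d^4 + 24*d^3 - 22*I*d^3 - 5*d^2 + 132*I*d^2 + 31*d - 14*I*d - 1 + 84*I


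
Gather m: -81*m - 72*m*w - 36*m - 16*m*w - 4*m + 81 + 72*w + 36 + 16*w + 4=m*(-88*w - 121) + 88*w + 121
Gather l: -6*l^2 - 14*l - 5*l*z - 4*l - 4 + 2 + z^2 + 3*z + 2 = -6*l^2 + l*(-5*z - 18) + z^2 + 3*z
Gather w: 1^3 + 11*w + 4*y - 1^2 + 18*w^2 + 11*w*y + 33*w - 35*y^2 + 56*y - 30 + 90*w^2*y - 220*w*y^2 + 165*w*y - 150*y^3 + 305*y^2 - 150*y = w^2*(90*y + 18) + w*(-220*y^2 + 176*y + 44) - 150*y^3 + 270*y^2 - 90*y - 30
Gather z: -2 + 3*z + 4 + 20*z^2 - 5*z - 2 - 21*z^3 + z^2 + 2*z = -21*z^3 + 21*z^2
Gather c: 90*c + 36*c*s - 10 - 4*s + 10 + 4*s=c*(36*s + 90)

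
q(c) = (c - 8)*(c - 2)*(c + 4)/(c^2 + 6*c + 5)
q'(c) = (-2*c - 6)*(c - 8)*(c - 2)*(c + 4)/(c^2 + 6*c + 5)^2 + (c - 8)*(c - 2)/(c^2 + 6*c + 5) + (c - 8)*(c + 4)/(c^2 + 6*c + 5) + (c - 2)*(c + 4)/(c^2 + 6*c + 5)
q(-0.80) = 93.87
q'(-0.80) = -506.54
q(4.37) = -1.43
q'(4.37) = 0.04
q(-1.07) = -296.57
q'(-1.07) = -4133.13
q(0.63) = 5.09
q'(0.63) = -7.34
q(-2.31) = -21.31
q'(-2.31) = -13.94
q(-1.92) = -28.54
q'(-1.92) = -25.32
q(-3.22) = -11.56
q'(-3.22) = -10.29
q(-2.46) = -19.37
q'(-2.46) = -12.03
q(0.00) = 12.80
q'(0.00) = -20.16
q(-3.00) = -13.75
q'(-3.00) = -9.75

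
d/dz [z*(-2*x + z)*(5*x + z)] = -10*x^2 + 6*x*z + 3*z^2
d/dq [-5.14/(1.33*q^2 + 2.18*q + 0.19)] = (13.6724*q + 11.2052)/(1.33*q^2 + 2.18*q + 0.19)^2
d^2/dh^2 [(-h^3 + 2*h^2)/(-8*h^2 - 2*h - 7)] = 2*(-20*h^3 + 378*h^2 + 147*h - 98)/(512*h^6 + 384*h^5 + 1440*h^4 + 680*h^3 + 1260*h^2 + 294*h + 343)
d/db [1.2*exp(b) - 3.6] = 1.2*exp(b)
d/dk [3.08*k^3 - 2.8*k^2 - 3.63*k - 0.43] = 9.24*k^2 - 5.6*k - 3.63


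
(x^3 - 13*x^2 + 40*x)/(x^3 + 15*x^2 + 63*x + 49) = x*(x^2 - 13*x + 40)/(x^3 + 15*x^2 + 63*x + 49)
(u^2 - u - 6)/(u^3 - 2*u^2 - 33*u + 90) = (u + 2)/(u^2 + u - 30)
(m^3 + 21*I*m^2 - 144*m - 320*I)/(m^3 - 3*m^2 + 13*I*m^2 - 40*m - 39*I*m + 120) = (m + 8*I)/(m - 3)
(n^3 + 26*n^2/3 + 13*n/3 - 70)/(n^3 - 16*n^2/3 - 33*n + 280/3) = (n + 6)/(n - 8)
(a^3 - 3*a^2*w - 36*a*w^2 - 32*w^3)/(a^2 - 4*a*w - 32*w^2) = a + w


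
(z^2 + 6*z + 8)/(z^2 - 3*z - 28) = (z + 2)/(z - 7)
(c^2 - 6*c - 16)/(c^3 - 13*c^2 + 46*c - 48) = (c + 2)/(c^2 - 5*c + 6)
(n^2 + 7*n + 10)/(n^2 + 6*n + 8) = (n + 5)/(n + 4)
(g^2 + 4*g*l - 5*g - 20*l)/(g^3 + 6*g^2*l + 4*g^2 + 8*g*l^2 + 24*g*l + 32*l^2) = (g - 5)/(g^2 + 2*g*l + 4*g + 8*l)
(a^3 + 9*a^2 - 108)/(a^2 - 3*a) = a + 12 + 36/a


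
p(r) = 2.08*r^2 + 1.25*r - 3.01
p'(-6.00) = -23.71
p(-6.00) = 64.37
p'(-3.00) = -11.23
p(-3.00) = 11.96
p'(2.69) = 12.44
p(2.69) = 15.40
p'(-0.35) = -0.21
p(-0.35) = -3.19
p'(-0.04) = 1.08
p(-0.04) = -3.06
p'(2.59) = 12.02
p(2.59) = 14.18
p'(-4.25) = -16.43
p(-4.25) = 29.25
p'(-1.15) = -3.53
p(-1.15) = -1.70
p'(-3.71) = -14.18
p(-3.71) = 20.98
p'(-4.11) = -15.85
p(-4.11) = 26.99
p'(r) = 4.16*r + 1.25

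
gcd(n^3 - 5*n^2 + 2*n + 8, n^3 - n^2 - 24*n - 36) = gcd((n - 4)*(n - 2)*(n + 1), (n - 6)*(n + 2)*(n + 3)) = 1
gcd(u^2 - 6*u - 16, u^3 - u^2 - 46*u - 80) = u^2 - 6*u - 16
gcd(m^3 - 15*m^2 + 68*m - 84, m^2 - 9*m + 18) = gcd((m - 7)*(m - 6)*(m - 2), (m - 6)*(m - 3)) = m - 6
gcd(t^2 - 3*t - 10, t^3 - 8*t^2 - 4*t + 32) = t + 2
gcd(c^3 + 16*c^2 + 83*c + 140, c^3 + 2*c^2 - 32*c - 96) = c + 4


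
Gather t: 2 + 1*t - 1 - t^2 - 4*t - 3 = -t^2 - 3*t - 2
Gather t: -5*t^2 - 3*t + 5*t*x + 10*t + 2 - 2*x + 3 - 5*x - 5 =-5*t^2 + t*(5*x + 7) - 7*x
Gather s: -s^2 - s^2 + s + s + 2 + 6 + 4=-2*s^2 + 2*s + 12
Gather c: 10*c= 10*c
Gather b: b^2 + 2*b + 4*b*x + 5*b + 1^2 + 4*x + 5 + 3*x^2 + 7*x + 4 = b^2 + b*(4*x + 7) + 3*x^2 + 11*x + 10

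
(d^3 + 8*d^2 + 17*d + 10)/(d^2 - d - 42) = (d^3 + 8*d^2 + 17*d + 10)/(d^2 - d - 42)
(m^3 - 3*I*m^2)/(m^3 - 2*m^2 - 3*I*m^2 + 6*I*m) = m/(m - 2)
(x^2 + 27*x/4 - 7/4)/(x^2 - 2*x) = (4*x^2 + 27*x - 7)/(4*x*(x - 2))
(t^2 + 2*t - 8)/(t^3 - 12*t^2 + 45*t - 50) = (t + 4)/(t^2 - 10*t + 25)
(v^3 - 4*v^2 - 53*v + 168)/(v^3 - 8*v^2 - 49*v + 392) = (v - 3)/(v - 7)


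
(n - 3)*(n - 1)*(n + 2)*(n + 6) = n^4 + 4*n^3 - 17*n^2 - 24*n + 36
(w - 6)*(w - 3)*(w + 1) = w^3 - 8*w^2 + 9*w + 18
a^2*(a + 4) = a^3 + 4*a^2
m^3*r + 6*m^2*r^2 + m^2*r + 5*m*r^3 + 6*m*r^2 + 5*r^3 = (m + r)*(m + 5*r)*(m*r + r)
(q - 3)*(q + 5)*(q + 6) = q^3 + 8*q^2 - 3*q - 90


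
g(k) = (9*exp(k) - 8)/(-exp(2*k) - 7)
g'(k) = 2*(9*exp(k) - 8)*exp(2*k)/(-exp(2*k) - 7)^2 + 9*exp(k)/(-exp(2*k) - 7) = (9*exp(2*k) - 16*exp(k) - 63)*exp(k)/(exp(4*k) + 14*exp(2*k) + 49)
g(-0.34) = 0.21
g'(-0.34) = -0.88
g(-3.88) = 1.12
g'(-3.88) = -0.03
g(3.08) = -0.39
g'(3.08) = 0.36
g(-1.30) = 0.78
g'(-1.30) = -0.36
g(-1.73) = 0.91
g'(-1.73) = -0.24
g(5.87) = -0.03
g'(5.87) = 0.03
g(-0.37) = 0.24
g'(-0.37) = -0.86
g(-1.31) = 0.79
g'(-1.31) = -0.36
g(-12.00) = 1.14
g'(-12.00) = 0.00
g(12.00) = 0.00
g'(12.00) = 0.00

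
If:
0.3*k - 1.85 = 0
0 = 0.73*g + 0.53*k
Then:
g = -4.48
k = 6.17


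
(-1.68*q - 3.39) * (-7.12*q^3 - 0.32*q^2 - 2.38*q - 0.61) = 11.9616*q^4 + 24.6744*q^3 + 5.0832*q^2 + 9.093*q + 2.0679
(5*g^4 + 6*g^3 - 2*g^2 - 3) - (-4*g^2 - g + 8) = 5*g^4 + 6*g^3 + 2*g^2 + g - 11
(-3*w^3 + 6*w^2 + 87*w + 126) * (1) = -3*w^3 + 6*w^2 + 87*w + 126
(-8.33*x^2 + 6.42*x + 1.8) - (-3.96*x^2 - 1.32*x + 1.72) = -4.37*x^2 + 7.74*x + 0.0800000000000001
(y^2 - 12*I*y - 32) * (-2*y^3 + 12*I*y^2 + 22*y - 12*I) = -2*y^5 + 36*I*y^4 + 230*y^3 - 660*I*y^2 - 848*y + 384*I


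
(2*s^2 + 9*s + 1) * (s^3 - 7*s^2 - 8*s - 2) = 2*s^5 - 5*s^4 - 78*s^3 - 83*s^2 - 26*s - 2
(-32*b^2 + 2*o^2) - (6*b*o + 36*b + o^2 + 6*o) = -32*b^2 - 6*b*o - 36*b + o^2 - 6*o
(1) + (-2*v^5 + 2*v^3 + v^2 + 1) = -2*v^5 + 2*v^3 + v^2 + 2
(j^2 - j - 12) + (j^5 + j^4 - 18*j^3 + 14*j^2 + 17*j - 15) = j^5 + j^4 - 18*j^3 + 15*j^2 + 16*j - 27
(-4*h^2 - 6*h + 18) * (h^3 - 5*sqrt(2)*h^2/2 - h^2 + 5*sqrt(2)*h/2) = -4*h^5 - 2*h^4 + 10*sqrt(2)*h^4 + 5*sqrt(2)*h^3 + 24*h^3 - 60*sqrt(2)*h^2 - 18*h^2 + 45*sqrt(2)*h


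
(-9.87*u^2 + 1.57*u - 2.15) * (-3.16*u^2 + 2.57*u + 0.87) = 31.1892*u^4 - 30.3271*u^3 + 2.242*u^2 - 4.1596*u - 1.8705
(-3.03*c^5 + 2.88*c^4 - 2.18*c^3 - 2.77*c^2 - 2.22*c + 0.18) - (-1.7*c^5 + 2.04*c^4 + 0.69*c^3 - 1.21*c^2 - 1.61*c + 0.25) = -1.33*c^5 + 0.84*c^4 - 2.87*c^3 - 1.56*c^2 - 0.61*c - 0.07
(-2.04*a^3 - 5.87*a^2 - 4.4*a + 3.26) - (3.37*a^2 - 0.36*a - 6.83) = -2.04*a^3 - 9.24*a^2 - 4.04*a + 10.09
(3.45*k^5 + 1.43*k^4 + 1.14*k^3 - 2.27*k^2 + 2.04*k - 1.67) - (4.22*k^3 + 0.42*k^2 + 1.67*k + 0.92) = 3.45*k^5 + 1.43*k^4 - 3.08*k^3 - 2.69*k^2 + 0.37*k - 2.59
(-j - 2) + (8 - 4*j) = 6 - 5*j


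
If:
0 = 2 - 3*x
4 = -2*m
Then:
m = -2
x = 2/3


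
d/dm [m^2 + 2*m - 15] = 2*m + 2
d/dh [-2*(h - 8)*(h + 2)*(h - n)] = -6*h^2 + 4*h*n + 24*h - 12*n + 32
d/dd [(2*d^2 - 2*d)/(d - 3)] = 2*(d^2 - 6*d + 3)/(d^2 - 6*d + 9)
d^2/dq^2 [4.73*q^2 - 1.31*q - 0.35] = 9.46000000000000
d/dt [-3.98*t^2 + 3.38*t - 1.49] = 3.38 - 7.96*t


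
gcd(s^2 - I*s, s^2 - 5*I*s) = s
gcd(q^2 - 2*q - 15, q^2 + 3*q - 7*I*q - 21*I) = q + 3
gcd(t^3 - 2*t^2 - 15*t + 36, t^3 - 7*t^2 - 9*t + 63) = t - 3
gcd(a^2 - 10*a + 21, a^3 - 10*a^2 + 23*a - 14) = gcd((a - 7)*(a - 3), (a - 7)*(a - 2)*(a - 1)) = a - 7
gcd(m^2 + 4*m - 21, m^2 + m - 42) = m + 7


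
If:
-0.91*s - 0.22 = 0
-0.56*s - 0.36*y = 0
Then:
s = -0.24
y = 0.38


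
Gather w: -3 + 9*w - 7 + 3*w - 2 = 12*w - 12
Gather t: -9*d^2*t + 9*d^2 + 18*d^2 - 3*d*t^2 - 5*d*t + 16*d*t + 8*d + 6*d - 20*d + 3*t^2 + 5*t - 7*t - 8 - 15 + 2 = 27*d^2 - 6*d + t^2*(3 - 3*d) + t*(-9*d^2 + 11*d - 2) - 21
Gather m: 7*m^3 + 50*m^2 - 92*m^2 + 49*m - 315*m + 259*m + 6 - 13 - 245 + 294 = 7*m^3 - 42*m^2 - 7*m + 42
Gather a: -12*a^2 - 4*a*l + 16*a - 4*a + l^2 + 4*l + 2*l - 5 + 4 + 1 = -12*a^2 + a*(12 - 4*l) + l^2 + 6*l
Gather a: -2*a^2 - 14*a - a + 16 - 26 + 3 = -2*a^2 - 15*a - 7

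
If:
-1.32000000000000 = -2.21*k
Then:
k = 0.60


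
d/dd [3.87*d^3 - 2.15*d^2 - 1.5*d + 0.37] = 11.61*d^2 - 4.3*d - 1.5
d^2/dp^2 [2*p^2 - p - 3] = 4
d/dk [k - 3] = 1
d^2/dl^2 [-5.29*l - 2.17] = 0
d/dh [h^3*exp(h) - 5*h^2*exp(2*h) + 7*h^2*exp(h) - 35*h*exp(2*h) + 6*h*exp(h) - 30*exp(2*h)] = (h^3 - 10*h^2*exp(h) + 10*h^2 - 80*h*exp(h) + 20*h - 95*exp(h) + 6)*exp(h)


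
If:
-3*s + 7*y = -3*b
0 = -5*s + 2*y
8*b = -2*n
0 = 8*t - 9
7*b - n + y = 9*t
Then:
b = 2349/2432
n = -2349/608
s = -243/1216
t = 9/8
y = -1215/2432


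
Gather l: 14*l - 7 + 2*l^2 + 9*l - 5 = 2*l^2 + 23*l - 12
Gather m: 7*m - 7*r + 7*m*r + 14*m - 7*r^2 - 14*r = m*(7*r + 21) - 7*r^2 - 21*r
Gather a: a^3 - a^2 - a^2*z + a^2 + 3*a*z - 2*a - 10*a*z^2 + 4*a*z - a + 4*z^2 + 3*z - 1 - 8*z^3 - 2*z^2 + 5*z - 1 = a^3 - a^2*z + a*(-10*z^2 + 7*z - 3) - 8*z^3 + 2*z^2 + 8*z - 2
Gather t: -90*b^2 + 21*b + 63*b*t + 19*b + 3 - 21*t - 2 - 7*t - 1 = -90*b^2 + 40*b + t*(63*b - 28)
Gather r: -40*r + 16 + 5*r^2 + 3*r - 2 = 5*r^2 - 37*r + 14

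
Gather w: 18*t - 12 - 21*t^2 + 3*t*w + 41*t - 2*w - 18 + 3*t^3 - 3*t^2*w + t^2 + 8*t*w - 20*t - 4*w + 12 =3*t^3 - 20*t^2 + 39*t + w*(-3*t^2 + 11*t - 6) - 18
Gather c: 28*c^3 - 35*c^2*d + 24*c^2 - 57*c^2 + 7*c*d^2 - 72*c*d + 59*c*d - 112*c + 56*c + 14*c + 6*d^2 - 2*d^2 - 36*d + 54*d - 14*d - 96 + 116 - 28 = 28*c^3 + c^2*(-35*d - 33) + c*(7*d^2 - 13*d - 42) + 4*d^2 + 4*d - 8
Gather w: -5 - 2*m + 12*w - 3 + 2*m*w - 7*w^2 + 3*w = -2*m - 7*w^2 + w*(2*m + 15) - 8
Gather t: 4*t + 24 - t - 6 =3*t + 18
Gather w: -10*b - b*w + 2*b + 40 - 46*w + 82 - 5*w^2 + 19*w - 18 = -8*b - 5*w^2 + w*(-b - 27) + 104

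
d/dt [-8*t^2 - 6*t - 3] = -16*t - 6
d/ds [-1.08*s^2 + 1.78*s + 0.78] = 1.78 - 2.16*s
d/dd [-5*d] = -5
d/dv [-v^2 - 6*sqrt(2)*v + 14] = -2*v - 6*sqrt(2)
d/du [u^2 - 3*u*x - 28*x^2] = 2*u - 3*x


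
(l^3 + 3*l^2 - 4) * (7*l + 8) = 7*l^4 + 29*l^3 + 24*l^2 - 28*l - 32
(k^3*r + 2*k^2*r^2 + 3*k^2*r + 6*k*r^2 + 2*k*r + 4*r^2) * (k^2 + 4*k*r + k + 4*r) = k^5*r + 6*k^4*r^2 + 4*k^4*r + 8*k^3*r^3 + 24*k^3*r^2 + 5*k^3*r + 32*k^2*r^3 + 30*k^2*r^2 + 2*k^2*r + 40*k*r^3 + 12*k*r^2 + 16*r^3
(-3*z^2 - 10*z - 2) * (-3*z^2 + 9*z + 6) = 9*z^4 + 3*z^3 - 102*z^2 - 78*z - 12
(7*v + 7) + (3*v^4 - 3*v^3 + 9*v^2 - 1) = 3*v^4 - 3*v^3 + 9*v^2 + 7*v + 6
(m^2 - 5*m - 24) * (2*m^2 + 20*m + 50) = 2*m^4 + 10*m^3 - 98*m^2 - 730*m - 1200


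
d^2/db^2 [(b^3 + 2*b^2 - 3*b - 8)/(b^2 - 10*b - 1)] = 4*(59*b^3 + 6*b^2 + 117*b - 388)/(b^6 - 30*b^5 + 297*b^4 - 940*b^3 - 297*b^2 - 30*b - 1)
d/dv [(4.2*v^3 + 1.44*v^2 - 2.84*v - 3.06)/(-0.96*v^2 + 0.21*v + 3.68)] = (-4.032*v^4 + 1.764*v^3 + 43.944*v^2 + 4.7232*v - 9.8086)/(0.9216*v^4 - 0.4032*v^3 - 7.0215*v^2 + 1.5456*v + 13.5424)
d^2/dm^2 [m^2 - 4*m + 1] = 2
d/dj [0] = 0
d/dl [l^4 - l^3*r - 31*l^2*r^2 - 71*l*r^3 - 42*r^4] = 4*l^3 - 3*l^2*r - 62*l*r^2 - 71*r^3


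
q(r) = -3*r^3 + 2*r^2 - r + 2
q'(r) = -9*r^2 + 4*r - 1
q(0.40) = 1.73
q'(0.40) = -0.84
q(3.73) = -129.59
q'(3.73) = -111.30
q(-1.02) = 8.28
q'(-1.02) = -14.44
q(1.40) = -3.71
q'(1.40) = -13.04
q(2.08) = -18.42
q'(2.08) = -31.62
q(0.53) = 1.59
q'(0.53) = -1.41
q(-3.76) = 193.51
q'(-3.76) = -143.28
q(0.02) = 1.98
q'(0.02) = -0.92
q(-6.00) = 728.00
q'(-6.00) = -349.00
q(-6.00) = 728.00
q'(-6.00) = -349.00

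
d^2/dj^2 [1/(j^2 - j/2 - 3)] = 4*(4*j^2 - 2*j - (4*j - 1)^2 - 12)/(-2*j^2 + j + 6)^3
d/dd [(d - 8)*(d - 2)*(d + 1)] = 3*d^2 - 18*d + 6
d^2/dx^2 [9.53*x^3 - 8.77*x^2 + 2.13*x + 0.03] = 57.18*x - 17.54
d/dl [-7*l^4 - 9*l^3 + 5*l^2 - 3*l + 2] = -28*l^3 - 27*l^2 + 10*l - 3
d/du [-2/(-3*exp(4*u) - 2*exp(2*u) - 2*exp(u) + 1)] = (-24*exp(3*u) - 8*exp(u) - 4)*exp(u)/(3*exp(4*u) + 2*exp(2*u) + 2*exp(u) - 1)^2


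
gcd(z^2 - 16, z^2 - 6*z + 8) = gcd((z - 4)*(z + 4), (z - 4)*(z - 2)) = z - 4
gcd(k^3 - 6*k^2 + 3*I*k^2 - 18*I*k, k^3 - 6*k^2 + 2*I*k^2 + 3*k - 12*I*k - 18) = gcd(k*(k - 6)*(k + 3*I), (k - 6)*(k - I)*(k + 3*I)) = k^2 + k*(-6 + 3*I) - 18*I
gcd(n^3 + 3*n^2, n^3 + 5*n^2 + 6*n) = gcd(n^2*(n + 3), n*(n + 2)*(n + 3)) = n^2 + 3*n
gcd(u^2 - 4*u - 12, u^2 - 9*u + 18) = u - 6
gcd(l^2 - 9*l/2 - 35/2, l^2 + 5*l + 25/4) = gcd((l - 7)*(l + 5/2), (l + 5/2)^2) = l + 5/2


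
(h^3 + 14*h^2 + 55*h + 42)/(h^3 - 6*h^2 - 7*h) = (h^2 + 13*h + 42)/(h*(h - 7))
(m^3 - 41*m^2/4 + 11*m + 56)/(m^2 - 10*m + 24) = (m^2 - 25*m/4 - 14)/(m - 6)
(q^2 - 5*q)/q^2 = (q - 5)/q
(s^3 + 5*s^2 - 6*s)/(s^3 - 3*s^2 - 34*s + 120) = s*(s - 1)/(s^2 - 9*s + 20)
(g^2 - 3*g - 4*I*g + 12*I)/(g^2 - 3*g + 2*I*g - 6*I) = (g - 4*I)/(g + 2*I)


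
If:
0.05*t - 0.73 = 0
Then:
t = 14.60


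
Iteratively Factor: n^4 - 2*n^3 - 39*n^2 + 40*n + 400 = (n + 4)*(n^3 - 6*n^2 - 15*n + 100) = (n - 5)*(n + 4)*(n^2 - n - 20) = (n - 5)^2*(n + 4)*(n + 4)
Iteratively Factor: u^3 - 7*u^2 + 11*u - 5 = (u - 1)*(u^2 - 6*u + 5) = (u - 1)^2*(u - 5)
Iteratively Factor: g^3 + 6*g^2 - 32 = (g - 2)*(g^2 + 8*g + 16) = (g - 2)*(g + 4)*(g + 4)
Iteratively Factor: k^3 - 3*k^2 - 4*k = (k - 4)*(k^2 + k) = (k - 4)*(k + 1)*(k)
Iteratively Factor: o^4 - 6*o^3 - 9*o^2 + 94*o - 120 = (o + 4)*(o^3 - 10*o^2 + 31*o - 30) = (o - 5)*(o + 4)*(o^2 - 5*o + 6) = (o - 5)*(o - 2)*(o + 4)*(o - 3)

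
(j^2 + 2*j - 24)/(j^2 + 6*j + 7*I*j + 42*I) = (j - 4)/(j + 7*I)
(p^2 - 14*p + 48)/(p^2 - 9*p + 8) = (p - 6)/(p - 1)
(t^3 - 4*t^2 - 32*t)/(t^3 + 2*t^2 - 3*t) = (t^2 - 4*t - 32)/(t^2 + 2*t - 3)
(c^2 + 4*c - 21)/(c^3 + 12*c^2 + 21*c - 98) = (c - 3)/(c^2 + 5*c - 14)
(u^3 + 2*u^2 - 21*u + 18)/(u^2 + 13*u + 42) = (u^2 - 4*u + 3)/(u + 7)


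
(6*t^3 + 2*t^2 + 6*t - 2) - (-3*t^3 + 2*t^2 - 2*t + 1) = 9*t^3 + 8*t - 3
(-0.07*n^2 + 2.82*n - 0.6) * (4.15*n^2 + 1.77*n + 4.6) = -0.2905*n^4 + 11.5791*n^3 + 2.1794*n^2 + 11.91*n - 2.76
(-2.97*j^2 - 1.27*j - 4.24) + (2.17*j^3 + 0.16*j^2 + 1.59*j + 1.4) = 2.17*j^3 - 2.81*j^2 + 0.32*j - 2.84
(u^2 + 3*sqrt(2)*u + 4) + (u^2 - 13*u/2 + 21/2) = 2*u^2 - 13*u/2 + 3*sqrt(2)*u + 29/2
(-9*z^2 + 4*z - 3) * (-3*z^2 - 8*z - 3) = 27*z^4 + 60*z^3 + 4*z^2 + 12*z + 9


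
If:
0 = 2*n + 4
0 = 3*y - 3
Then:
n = -2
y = 1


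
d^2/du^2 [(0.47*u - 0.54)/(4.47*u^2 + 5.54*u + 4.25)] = ((0.47*u - 0.54)*(8.94*u + 5.54)*(17.88*u + 11.08) - (12.6054*u + 0.379999999999999)*(4.47*u^2 + 5.54*u + 4.25))/(4.47*u^2 + 5.54*u + 4.25)^3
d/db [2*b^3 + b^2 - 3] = 2*b*(3*b + 1)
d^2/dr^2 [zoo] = 0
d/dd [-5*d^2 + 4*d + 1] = 4 - 10*d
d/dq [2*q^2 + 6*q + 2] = 4*q + 6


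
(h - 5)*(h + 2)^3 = h^4 + h^3 - 18*h^2 - 52*h - 40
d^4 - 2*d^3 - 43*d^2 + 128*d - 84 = (d - 6)*(d - 2)*(d - 1)*(d + 7)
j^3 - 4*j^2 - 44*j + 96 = (j - 8)*(j - 2)*(j + 6)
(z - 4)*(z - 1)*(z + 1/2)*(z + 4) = z^4 - z^3/2 - 33*z^2/2 + 8*z + 8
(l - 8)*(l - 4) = l^2 - 12*l + 32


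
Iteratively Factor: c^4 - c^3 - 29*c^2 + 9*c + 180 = (c - 3)*(c^3 + 2*c^2 - 23*c - 60) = (c - 3)*(c + 4)*(c^2 - 2*c - 15) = (c - 5)*(c - 3)*(c + 4)*(c + 3)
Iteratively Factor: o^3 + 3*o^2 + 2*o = (o + 1)*(o^2 + 2*o) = o*(o + 1)*(o + 2)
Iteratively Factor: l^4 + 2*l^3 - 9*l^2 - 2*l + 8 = (l + 1)*(l^3 + l^2 - 10*l + 8) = (l - 1)*(l + 1)*(l^2 + 2*l - 8) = (l - 1)*(l + 1)*(l + 4)*(l - 2)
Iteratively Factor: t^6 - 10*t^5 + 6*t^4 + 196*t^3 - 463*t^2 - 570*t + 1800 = (t + 4)*(t^5 - 14*t^4 + 62*t^3 - 52*t^2 - 255*t + 450) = (t - 5)*(t + 4)*(t^4 - 9*t^3 + 17*t^2 + 33*t - 90) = (t - 5)*(t - 3)*(t + 4)*(t^3 - 6*t^2 - t + 30) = (t - 5)*(t - 3)*(t + 2)*(t + 4)*(t^2 - 8*t + 15) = (t - 5)*(t - 3)^2*(t + 2)*(t + 4)*(t - 5)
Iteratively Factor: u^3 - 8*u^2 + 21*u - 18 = (u - 2)*(u^2 - 6*u + 9) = (u - 3)*(u - 2)*(u - 3)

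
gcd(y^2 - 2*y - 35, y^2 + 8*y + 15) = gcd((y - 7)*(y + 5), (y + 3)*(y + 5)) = y + 5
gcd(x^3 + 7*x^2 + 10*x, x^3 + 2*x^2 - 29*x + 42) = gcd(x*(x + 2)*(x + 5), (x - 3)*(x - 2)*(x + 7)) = 1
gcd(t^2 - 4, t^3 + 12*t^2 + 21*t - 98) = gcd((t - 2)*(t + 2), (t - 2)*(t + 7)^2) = t - 2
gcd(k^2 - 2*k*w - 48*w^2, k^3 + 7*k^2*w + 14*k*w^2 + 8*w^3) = 1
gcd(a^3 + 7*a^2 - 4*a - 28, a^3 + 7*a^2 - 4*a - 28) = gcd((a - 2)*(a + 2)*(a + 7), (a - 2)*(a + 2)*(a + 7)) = a^3 + 7*a^2 - 4*a - 28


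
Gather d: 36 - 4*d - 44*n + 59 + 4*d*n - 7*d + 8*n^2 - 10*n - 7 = d*(4*n - 11) + 8*n^2 - 54*n + 88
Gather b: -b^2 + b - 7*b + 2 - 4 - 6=-b^2 - 6*b - 8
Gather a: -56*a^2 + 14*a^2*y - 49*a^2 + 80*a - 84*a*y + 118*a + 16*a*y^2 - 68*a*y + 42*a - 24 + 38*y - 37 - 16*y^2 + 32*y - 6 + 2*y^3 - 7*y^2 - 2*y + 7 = a^2*(14*y - 105) + a*(16*y^2 - 152*y + 240) + 2*y^3 - 23*y^2 + 68*y - 60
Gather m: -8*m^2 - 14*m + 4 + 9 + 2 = -8*m^2 - 14*m + 15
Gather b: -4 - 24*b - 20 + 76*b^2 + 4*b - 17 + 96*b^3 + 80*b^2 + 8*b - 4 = 96*b^3 + 156*b^2 - 12*b - 45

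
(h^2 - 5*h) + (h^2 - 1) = 2*h^2 - 5*h - 1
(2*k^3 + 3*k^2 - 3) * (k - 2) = 2*k^4 - k^3 - 6*k^2 - 3*k + 6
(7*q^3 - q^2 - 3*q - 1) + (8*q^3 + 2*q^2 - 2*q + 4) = 15*q^3 + q^2 - 5*q + 3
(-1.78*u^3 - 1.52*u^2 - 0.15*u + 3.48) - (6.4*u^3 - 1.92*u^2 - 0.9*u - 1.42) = -8.18*u^3 + 0.4*u^2 + 0.75*u + 4.9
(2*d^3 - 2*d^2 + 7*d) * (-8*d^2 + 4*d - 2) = -16*d^5 + 24*d^4 - 68*d^3 + 32*d^2 - 14*d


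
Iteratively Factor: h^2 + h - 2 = (h - 1)*(h + 2)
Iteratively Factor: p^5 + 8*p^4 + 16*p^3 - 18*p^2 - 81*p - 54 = (p + 3)*(p^4 + 5*p^3 + p^2 - 21*p - 18) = (p + 3)^2*(p^3 + 2*p^2 - 5*p - 6) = (p + 3)^3*(p^2 - p - 2) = (p + 1)*(p + 3)^3*(p - 2)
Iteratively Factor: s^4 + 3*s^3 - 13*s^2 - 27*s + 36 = (s + 3)*(s^3 - 13*s + 12) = (s + 3)*(s + 4)*(s^2 - 4*s + 3) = (s - 3)*(s + 3)*(s + 4)*(s - 1)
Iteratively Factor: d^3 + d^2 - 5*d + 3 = (d - 1)*(d^2 + 2*d - 3) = (d - 1)*(d + 3)*(d - 1)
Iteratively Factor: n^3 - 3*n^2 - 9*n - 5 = (n + 1)*(n^2 - 4*n - 5) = (n + 1)^2*(n - 5)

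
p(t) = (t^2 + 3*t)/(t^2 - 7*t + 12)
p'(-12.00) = -0.03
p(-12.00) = 0.45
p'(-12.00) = -0.03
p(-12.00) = 0.45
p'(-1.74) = -0.05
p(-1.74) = -0.08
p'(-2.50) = -0.07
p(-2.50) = -0.03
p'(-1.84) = -0.05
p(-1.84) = -0.08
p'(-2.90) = -0.07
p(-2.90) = -0.01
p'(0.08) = 0.29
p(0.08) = 0.02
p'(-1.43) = -0.03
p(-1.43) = -0.09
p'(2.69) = 170.99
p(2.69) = 37.69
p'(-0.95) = 0.01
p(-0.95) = -0.10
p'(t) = (7 - 2*t)*(t^2 + 3*t)/(t^2 - 7*t + 12)^2 + (2*t + 3)/(t^2 - 7*t + 12) = 2*(-5*t^2 + 12*t + 18)/(t^4 - 14*t^3 + 73*t^2 - 168*t + 144)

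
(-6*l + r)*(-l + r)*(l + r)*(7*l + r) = 42*l^4 - l^3*r - 43*l^2*r^2 + l*r^3 + r^4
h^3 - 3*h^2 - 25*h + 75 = (h - 5)*(h - 3)*(h + 5)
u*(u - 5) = u^2 - 5*u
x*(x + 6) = x^2 + 6*x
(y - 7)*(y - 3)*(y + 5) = y^3 - 5*y^2 - 29*y + 105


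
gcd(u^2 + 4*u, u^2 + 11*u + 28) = u + 4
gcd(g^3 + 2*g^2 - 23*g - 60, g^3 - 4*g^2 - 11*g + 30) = g^2 - 2*g - 15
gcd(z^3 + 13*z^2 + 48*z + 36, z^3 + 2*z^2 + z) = z + 1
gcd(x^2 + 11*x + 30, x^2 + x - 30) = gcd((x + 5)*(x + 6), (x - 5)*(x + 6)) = x + 6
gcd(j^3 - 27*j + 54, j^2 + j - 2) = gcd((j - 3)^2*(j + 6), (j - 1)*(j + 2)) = 1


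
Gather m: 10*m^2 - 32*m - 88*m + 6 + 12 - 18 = 10*m^2 - 120*m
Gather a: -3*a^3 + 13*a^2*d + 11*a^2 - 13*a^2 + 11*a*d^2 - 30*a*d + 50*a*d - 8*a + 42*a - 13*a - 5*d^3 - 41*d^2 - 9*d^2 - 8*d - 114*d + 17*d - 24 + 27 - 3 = -3*a^3 + a^2*(13*d - 2) + a*(11*d^2 + 20*d + 21) - 5*d^3 - 50*d^2 - 105*d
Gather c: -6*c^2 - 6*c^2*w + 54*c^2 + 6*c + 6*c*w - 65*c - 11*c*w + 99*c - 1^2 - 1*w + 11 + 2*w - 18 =c^2*(48 - 6*w) + c*(40 - 5*w) + w - 8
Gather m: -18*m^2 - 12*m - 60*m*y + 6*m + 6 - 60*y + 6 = -18*m^2 + m*(-60*y - 6) - 60*y + 12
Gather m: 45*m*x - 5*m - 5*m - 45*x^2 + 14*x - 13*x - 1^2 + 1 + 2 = m*(45*x - 10) - 45*x^2 + x + 2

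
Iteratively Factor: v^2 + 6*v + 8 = (v + 4)*(v + 2)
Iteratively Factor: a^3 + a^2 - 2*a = (a)*(a^2 + a - 2) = a*(a - 1)*(a + 2)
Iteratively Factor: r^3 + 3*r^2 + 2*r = (r)*(r^2 + 3*r + 2) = r*(r + 1)*(r + 2)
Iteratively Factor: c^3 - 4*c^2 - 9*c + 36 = (c - 3)*(c^2 - c - 12) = (c - 3)*(c + 3)*(c - 4)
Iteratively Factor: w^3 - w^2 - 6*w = (w - 3)*(w^2 + 2*w) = (w - 3)*(w + 2)*(w)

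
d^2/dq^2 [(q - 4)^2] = 2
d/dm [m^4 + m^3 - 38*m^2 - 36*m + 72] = 4*m^3 + 3*m^2 - 76*m - 36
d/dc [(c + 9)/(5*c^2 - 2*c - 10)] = (-5*c^2 - 90*c + 8)/(25*c^4 - 20*c^3 - 96*c^2 + 40*c + 100)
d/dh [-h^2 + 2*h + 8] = 2 - 2*h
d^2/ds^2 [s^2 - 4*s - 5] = 2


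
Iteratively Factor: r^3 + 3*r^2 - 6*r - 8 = (r + 4)*(r^2 - r - 2) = (r + 1)*(r + 4)*(r - 2)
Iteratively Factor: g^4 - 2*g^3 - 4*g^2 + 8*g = (g)*(g^3 - 2*g^2 - 4*g + 8) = g*(g - 2)*(g^2 - 4) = g*(g - 2)*(g + 2)*(g - 2)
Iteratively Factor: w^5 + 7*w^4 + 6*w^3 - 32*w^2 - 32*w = (w - 2)*(w^4 + 9*w^3 + 24*w^2 + 16*w) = (w - 2)*(w + 1)*(w^3 + 8*w^2 + 16*w) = w*(w - 2)*(w + 1)*(w^2 + 8*w + 16) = w*(w - 2)*(w + 1)*(w + 4)*(w + 4)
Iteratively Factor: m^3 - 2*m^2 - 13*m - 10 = (m + 2)*(m^2 - 4*m - 5) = (m - 5)*(m + 2)*(m + 1)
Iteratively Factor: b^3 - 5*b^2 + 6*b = (b)*(b^2 - 5*b + 6) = b*(b - 3)*(b - 2)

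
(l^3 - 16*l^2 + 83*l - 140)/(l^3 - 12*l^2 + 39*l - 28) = (l - 5)/(l - 1)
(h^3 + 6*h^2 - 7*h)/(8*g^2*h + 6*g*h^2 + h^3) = (h^2 + 6*h - 7)/(8*g^2 + 6*g*h + h^2)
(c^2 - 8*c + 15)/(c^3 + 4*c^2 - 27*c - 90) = (c - 3)/(c^2 + 9*c + 18)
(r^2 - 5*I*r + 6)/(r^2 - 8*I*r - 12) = (r + I)/(r - 2*I)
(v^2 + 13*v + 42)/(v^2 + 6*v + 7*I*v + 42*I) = (v + 7)/(v + 7*I)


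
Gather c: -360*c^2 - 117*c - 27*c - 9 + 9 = -360*c^2 - 144*c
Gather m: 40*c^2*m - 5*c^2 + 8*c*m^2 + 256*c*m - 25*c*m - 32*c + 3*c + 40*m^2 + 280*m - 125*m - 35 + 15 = -5*c^2 - 29*c + m^2*(8*c + 40) + m*(40*c^2 + 231*c + 155) - 20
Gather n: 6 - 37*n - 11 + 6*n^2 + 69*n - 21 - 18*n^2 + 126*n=-12*n^2 + 158*n - 26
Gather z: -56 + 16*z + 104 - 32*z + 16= 64 - 16*z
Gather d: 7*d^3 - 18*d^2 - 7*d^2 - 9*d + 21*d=7*d^3 - 25*d^2 + 12*d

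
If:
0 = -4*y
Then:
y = 0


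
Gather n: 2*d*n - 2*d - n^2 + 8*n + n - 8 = -2*d - n^2 + n*(2*d + 9) - 8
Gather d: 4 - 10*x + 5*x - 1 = 3 - 5*x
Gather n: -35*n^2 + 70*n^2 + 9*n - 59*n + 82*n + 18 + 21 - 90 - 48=35*n^2 + 32*n - 99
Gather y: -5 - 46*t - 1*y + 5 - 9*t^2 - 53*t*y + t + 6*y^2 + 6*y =-9*t^2 - 45*t + 6*y^2 + y*(5 - 53*t)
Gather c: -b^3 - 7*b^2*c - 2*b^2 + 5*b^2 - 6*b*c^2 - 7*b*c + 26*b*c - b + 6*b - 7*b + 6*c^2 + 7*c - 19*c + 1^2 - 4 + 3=-b^3 + 3*b^2 - 2*b + c^2*(6 - 6*b) + c*(-7*b^2 + 19*b - 12)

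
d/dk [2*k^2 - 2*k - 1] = 4*k - 2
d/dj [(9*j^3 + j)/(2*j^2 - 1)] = (18*j^4 - 29*j^2 - 1)/(4*j^4 - 4*j^2 + 1)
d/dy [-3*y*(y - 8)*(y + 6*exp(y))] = -18*y^2*exp(y) - 9*y^2 + 108*y*exp(y) + 48*y + 144*exp(y)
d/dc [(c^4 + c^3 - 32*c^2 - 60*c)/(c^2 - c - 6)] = 2*(c^3 - 5*c^2 + 3*c + 45)/(c^2 - 6*c + 9)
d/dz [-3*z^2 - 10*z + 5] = -6*z - 10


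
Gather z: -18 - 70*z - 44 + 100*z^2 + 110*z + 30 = 100*z^2 + 40*z - 32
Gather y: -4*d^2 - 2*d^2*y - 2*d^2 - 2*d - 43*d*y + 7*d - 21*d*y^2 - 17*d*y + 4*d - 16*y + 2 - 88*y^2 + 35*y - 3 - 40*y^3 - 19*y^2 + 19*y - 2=-6*d^2 + 9*d - 40*y^3 + y^2*(-21*d - 107) + y*(-2*d^2 - 60*d + 38) - 3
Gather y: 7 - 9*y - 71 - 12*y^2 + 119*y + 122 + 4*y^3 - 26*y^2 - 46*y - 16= 4*y^3 - 38*y^2 + 64*y + 42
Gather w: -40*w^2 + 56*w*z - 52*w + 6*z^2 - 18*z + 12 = -40*w^2 + w*(56*z - 52) + 6*z^2 - 18*z + 12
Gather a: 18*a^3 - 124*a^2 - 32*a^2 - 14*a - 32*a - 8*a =18*a^3 - 156*a^2 - 54*a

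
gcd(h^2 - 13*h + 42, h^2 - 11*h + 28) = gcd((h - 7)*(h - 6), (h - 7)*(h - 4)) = h - 7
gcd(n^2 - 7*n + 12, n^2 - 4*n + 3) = n - 3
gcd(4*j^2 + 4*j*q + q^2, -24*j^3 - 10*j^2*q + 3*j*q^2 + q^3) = 2*j + q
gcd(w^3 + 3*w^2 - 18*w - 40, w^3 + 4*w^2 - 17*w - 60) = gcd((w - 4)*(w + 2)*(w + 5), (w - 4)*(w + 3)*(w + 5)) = w^2 + w - 20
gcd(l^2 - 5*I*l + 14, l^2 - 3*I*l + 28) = l - 7*I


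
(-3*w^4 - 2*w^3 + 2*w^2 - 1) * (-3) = 9*w^4 + 6*w^3 - 6*w^2 + 3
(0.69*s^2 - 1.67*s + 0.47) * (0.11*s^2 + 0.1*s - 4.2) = 0.0759*s^4 - 0.1147*s^3 - 3.0133*s^2 + 7.061*s - 1.974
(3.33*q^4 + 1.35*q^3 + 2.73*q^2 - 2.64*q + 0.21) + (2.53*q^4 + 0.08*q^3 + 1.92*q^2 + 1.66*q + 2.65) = 5.86*q^4 + 1.43*q^3 + 4.65*q^2 - 0.98*q + 2.86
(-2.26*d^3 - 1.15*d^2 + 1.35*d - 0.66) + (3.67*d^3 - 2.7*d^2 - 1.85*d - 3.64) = 1.41*d^3 - 3.85*d^2 - 0.5*d - 4.3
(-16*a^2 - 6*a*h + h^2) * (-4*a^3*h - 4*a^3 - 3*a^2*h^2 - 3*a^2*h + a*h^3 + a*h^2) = 64*a^5*h + 64*a^5 + 72*a^4*h^2 + 72*a^4*h - 2*a^3*h^3 - 2*a^3*h^2 - 9*a^2*h^4 - 9*a^2*h^3 + a*h^5 + a*h^4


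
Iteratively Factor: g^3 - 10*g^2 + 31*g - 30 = (g - 2)*(g^2 - 8*g + 15) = (g - 5)*(g - 2)*(g - 3)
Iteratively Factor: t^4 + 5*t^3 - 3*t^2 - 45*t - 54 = (t - 3)*(t^3 + 8*t^2 + 21*t + 18) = (t - 3)*(t + 3)*(t^2 + 5*t + 6) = (t - 3)*(t + 2)*(t + 3)*(t + 3)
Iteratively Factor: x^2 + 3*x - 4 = (x - 1)*(x + 4)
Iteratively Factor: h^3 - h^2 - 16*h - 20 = (h + 2)*(h^2 - 3*h - 10) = (h - 5)*(h + 2)*(h + 2)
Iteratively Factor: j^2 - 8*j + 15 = (j - 3)*(j - 5)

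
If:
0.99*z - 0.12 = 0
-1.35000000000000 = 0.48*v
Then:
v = -2.81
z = 0.12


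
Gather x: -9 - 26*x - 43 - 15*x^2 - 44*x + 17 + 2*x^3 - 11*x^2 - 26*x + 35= 2*x^3 - 26*x^2 - 96*x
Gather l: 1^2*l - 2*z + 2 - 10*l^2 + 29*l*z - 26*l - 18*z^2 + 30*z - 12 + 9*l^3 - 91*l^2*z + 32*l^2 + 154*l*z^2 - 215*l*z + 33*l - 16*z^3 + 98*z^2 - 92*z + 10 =9*l^3 + l^2*(22 - 91*z) + l*(154*z^2 - 186*z + 8) - 16*z^3 + 80*z^2 - 64*z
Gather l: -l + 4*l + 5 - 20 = 3*l - 15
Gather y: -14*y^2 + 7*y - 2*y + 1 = -14*y^2 + 5*y + 1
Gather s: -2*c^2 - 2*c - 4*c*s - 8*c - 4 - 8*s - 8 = -2*c^2 - 10*c + s*(-4*c - 8) - 12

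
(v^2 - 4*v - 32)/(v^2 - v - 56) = (v + 4)/(v + 7)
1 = 1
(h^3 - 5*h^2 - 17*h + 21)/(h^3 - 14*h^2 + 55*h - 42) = (h + 3)/(h - 6)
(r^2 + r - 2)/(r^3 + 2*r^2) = (r - 1)/r^2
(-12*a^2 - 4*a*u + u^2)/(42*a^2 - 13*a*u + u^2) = (2*a + u)/(-7*a + u)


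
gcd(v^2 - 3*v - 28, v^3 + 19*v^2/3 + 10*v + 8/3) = v + 4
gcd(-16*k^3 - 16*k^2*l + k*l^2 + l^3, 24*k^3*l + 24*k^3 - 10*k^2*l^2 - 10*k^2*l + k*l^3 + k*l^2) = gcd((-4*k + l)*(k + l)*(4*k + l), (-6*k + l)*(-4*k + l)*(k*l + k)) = 4*k - l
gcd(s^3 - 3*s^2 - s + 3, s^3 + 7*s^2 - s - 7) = s^2 - 1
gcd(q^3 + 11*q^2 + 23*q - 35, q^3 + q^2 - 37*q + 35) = q^2 + 6*q - 7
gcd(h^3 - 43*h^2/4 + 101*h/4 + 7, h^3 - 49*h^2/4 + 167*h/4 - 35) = h^2 - 11*h + 28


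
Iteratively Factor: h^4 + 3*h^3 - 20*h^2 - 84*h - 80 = (h + 2)*(h^3 + h^2 - 22*h - 40) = (h + 2)^2*(h^2 - h - 20) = (h - 5)*(h + 2)^2*(h + 4)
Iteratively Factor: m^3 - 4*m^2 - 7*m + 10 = (m - 1)*(m^2 - 3*m - 10) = (m - 5)*(m - 1)*(m + 2)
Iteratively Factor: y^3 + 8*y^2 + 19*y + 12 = (y + 1)*(y^2 + 7*y + 12) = (y + 1)*(y + 3)*(y + 4)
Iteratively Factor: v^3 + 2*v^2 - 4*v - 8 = (v + 2)*(v^2 - 4) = (v + 2)^2*(v - 2)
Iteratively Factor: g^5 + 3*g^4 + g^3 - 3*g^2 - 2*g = (g + 1)*(g^4 + 2*g^3 - g^2 - 2*g) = (g + 1)^2*(g^3 + g^2 - 2*g) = g*(g + 1)^2*(g^2 + g - 2) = g*(g - 1)*(g + 1)^2*(g + 2)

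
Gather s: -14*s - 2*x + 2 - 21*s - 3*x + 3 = -35*s - 5*x + 5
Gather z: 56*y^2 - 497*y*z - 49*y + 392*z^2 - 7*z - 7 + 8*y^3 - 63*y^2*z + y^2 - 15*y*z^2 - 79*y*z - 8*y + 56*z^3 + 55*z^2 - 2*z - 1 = 8*y^3 + 57*y^2 - 57*y + 56*z^3 + z^2*(447 - 15*y) + z*(-63*y^2 - 576*y - 9) - 8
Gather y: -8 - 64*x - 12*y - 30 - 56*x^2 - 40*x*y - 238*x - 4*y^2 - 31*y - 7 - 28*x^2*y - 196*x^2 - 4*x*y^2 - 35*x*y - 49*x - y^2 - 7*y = -252*x^2 - 351*x + y^2*(-4*x - 5) + y*(-28*x^2 - 75*x - 50) - 45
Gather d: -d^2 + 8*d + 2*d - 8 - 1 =-d^2 + 10*d - 9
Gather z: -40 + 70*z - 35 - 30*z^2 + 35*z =-30*z^2 + 105*z - 75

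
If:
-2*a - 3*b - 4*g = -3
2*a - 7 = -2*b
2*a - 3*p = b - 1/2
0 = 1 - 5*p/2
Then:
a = 7/5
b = 21/10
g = -61/40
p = 2/5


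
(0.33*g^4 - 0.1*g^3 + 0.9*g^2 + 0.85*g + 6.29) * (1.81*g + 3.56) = 0.5973*g^5 + 0.9938*g^4 + 1.273*g^3 + 4.7425*g^2 + 14.4109*g + 22.3924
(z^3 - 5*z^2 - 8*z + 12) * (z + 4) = z^4 - z^3 - 28*z^2 - 20*z + 48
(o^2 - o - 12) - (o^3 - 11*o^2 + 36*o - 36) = -o^3 + 12*o^2 - 37*o + 24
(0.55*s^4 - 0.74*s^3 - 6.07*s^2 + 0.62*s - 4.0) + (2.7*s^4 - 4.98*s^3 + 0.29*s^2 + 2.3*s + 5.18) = 3.25*s^4 - 5.72*s^3 - 5.78*s^2 + 2.92*s + 1.18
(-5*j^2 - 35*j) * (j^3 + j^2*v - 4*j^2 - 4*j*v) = -5*j^5 - 5*j^4*v - 15*j^4 - 15*j^3*v + 140*j^3 + 140*j^2*v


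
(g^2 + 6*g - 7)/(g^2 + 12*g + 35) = (g - 1)/(g + 5)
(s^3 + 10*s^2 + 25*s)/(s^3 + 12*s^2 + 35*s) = (s + 5)/(s + 7)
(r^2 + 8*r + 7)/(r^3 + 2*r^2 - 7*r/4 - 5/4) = 4*(r^2 + 8*r + 7)/(4*r^3 + 8*r^2 - 7*r - 5)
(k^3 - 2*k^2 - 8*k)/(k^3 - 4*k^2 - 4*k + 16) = k/(k - 2)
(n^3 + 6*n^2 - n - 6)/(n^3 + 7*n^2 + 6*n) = (n - 1)/n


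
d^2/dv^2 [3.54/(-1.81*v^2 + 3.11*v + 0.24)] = (-23.194788*v^2 + 39.854028*v + 3.54*(3.62*v - 3.11)*(7.24*v - 6.22) + 3.075552)/(-1.81*v^2 + 3.11*v + 0.24)^3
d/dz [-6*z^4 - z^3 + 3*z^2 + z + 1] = -24*z^3 - 3*z^2 + 6*z + 1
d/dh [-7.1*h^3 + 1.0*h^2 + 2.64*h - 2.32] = -21.3*h^2 + 2.0*h + 2.64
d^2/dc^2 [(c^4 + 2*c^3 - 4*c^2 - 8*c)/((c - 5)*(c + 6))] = 2*(c^6 + 3*c^5 - 87*c^4 - 182*c^3 + 4860*c^2 + 4680*c - 3840)/(c^6 + 3*c^5 - 87*c^4 - 179*c^3 + 2610*c^2 + 2700*c - 27000)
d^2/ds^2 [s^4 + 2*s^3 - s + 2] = 12*s*(s + 1)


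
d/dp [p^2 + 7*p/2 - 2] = 2*p + 7/2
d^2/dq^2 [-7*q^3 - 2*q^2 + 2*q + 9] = -42*q - 4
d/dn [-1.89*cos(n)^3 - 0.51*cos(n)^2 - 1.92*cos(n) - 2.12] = (5.67*cos(n)^2 + 1.02*cos(n) + 1.92)*sin(n)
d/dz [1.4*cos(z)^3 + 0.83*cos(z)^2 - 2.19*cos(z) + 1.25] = (-4.2*cos(z)^2 - 1.66*cos(z) + 2.19)*sin(z)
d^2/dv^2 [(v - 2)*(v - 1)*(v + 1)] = 6*v - 4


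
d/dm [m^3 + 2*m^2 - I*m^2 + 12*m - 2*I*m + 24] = 3*m^2 + 2*m*(2 - I) + 12 - 2*I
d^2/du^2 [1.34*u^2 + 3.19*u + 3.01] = 2.68000000000000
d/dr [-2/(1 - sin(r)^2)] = -4*sin(r)/cos(r)^3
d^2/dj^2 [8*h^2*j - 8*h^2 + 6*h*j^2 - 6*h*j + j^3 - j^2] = 12*h + 6*j - 2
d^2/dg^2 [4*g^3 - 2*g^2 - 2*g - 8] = 24*g - 4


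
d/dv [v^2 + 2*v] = 2*v + 2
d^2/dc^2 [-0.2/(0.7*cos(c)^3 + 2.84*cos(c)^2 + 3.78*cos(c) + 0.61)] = (-13.82976*(-0.357142857142857*sin(c)^2 + 0.965986394557823*cos(c) + 1.0)^2*sin(c)^2 - (0.861*cos(c) + 1.136*cos(2*c) + 0.315*cos(3*c))*(0.7*cos(c)^3 + 2.84*cos(c)^2 + 3.78*cos(c) + 0.61))/(0.7*cos(c)^3 + 2.84*cos(c)^2 + 3.78*cos(c) + 0.61)^3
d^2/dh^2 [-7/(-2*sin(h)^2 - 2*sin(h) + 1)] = 14*(-8*sin(h)^4 - 6*sin(h)^3 + 6*sin(h)^2 + 11*sin(h) + 6)/(2*sin(h) - cos(2*h))^3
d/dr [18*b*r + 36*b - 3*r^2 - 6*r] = 18*b - 6*r - 6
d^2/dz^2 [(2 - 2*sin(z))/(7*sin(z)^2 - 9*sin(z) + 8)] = 2*(49*sin(z)^5 - 133*sin(z)^4 - 245*sin(z)^3 + 509*sin(z)^2 - 50*sin(z) - 94)/(7*sin(z)^2 - 9*sin(z) + 8)^3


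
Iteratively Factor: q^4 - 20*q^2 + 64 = (q + 2)*(q^3 - 2*q^2 - 16*q + 32) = (q + 2)*(q + 4)*(q^2 - 6*q + 8) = (q - 4)*(q + 2)*(q + 4)*(q - 2)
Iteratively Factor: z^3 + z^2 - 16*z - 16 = (z + 4)*(z^2 - 3*z - 4) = (z + 1)*(z + 4)*(z - 4)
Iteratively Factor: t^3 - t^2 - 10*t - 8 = (t + 2)*(t^2 - 3*t - 4) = (t - 4)*(t + 2)*(t + 1)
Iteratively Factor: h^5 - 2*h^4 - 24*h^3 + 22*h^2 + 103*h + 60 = (h - 5)*(h^4 + 3*h^3 - 9*h^2 - 23*h - 12) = (h - 5)*(h + 1)*(h^3 + 2*h^2 - 11*h - 12) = (h - 5)*(h + 1)^2*(h^2 + h - 12) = (h - 5)*(h + 1)^2*(h + 4)*(h - 3)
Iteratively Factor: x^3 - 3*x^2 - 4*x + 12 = (x + 2)*(x^2 - 5*x + 6) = (x - 3)*(x + 2)*(x - 2)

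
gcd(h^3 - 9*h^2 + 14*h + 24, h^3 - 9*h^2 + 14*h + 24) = h^3 - 9*h^2 + 14*h + 24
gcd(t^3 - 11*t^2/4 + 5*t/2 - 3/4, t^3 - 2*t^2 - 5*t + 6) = t - 1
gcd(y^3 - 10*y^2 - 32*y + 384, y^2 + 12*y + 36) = y + 6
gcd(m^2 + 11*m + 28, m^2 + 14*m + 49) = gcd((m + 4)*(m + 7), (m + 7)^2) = m + 7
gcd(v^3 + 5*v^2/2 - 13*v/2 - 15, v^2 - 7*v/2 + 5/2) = v - 5/2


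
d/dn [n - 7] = 1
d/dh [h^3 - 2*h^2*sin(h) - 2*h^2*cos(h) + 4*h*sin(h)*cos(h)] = -2*sqrt(2)*h^2*cos(h + pi/4) + 3*h^2 - 4*sqrt(2)*h*sin(h + pi/4) + 4*h*cos(2*h) + 2*sin(2*h)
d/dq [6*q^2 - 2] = 12*q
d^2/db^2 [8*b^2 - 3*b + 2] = 16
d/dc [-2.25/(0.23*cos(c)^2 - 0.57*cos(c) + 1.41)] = (1.2825 - 1.035*cos(c))*sin(c)/(0.23*cos(c)^2 - 0.57*cos(c) + 1.41)^2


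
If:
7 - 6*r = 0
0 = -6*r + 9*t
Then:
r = 7/6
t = 7/9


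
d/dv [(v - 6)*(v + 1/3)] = 2*v - 17/3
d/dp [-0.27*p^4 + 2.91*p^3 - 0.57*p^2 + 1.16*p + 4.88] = -1.08*p^3 + 8.73*p^2 - 1.14*p + 1.16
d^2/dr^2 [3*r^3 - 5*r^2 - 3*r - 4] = 18*r - 10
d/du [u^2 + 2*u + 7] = 2*u + 2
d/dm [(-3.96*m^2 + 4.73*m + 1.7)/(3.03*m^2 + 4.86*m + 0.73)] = (-33.5775*m^2 - 16.0836*m - 4.8091)/(9.1809*m^4 + 29.4516*m^3 + 28.0434*m^2 + 7.0956*m + 0.5329)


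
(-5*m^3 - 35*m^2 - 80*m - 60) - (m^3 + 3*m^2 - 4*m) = -6*m^3 - 38*m^2 - 76*m - 60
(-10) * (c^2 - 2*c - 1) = -10*c^2 + 20*c + 10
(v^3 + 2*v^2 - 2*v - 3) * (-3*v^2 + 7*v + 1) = -3*v^5 + v^4 + 21*v^3 - 3*v^2 - 23*v - 3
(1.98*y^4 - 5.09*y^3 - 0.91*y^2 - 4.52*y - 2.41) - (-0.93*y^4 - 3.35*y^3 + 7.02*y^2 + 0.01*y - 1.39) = 2.91*y^4 - 1.74*y^3 - 7.93*y^2 - 4.53*y - 1.02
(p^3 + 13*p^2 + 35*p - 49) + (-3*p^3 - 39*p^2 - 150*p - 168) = -2*p^3 - 26*p^2 - 115*p - 217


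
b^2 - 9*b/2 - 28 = (b - 8)*(b + 7/2)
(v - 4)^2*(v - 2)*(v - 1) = v^4 - 11*v^3 + 42*v^2 - 64*v + 32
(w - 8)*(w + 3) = w^2 - 5*w - 24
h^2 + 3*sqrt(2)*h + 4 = (h + sqrt(2))*(h + 2*sqrt(2))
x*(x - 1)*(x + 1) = x^3 - x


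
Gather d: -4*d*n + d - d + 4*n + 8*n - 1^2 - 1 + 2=-4*d*n + 12*n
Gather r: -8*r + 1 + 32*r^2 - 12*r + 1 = 32*r^2 - 20*r + 2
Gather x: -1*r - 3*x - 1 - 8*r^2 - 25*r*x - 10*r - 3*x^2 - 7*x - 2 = -8*r^2 - 11*r - 3*x^2 + x*(-25*r - 10) - 3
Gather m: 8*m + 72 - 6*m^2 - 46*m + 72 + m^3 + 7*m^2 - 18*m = m^3 + m^2 - 56*m + 144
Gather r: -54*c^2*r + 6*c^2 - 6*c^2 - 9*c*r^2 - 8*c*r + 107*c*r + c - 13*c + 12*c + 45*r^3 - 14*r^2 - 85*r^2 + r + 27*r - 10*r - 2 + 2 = 45*r^3 + r^2*(-9*c - 99) + r*(-54*c^2 + 99*c + 18)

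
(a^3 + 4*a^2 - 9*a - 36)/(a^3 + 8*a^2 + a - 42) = (a^2 + a - 12)/(a^2 + 5*a - 14)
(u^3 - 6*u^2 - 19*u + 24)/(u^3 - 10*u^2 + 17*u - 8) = (u + 3)/(u - 1)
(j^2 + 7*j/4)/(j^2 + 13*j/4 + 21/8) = 2*j/(2*j + 3)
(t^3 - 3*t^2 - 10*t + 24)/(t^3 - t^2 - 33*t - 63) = (t^2 - 6*t + 8)/(t^2 - 4*t - 21)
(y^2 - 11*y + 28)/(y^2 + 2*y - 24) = (y - 7)/(y + 6)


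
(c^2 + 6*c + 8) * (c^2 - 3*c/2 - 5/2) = c^4 + 9*c^3/2 - 7*c^2/2 - 27*c - 20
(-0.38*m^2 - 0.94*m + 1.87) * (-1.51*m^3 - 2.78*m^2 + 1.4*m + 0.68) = 0.5738*m^5 + 2.4758*m^4 - 0.7425*m^3 - 6.773*m^2 + 1.9788*m + 1.2716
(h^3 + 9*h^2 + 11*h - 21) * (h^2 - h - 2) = h^5 + 8*h^4 - 50*h^2 - h + 42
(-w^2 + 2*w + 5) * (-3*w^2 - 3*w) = 3*w^4 - 3*w^3 - 21*w^2 - 15*w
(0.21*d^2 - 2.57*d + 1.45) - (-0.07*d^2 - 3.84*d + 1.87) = 0.28*d^2 + 1.27*d - 0.42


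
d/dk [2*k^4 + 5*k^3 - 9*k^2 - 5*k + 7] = 8*k^3 + 15*k^2 - 18*k - 5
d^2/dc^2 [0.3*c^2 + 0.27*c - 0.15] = 0.600000000000000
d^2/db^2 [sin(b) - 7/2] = -sin(b)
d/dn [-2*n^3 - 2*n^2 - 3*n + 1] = -6*n^2 - 4*n - 3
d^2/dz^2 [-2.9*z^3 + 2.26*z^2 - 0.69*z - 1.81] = 4.52 - 17.4*z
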